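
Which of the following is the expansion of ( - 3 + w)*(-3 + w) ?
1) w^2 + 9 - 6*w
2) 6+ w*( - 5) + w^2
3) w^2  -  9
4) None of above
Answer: 1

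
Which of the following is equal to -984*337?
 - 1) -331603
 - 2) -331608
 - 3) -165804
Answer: 2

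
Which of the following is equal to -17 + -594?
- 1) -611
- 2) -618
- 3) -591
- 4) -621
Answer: 1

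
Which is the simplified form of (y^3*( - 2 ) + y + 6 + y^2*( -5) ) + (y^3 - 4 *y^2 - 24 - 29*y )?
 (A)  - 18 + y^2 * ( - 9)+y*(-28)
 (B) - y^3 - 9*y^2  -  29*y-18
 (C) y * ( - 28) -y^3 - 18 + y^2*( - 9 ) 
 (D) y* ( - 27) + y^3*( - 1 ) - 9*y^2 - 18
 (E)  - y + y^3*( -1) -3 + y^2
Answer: C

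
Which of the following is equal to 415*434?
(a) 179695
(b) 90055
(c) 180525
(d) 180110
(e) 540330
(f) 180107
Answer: d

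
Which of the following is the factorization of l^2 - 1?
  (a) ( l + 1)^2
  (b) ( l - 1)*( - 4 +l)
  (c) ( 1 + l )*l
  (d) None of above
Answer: d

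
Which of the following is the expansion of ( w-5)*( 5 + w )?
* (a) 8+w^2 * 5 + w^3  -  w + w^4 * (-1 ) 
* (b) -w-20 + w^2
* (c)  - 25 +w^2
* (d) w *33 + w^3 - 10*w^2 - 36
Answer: c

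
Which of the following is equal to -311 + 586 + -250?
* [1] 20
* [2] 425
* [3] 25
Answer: 3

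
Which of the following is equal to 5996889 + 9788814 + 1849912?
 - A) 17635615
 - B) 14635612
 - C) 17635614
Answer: A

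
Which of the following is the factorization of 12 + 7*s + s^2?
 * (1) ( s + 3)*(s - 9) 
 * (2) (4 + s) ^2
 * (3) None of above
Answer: 3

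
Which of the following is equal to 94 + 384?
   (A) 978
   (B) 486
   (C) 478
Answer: C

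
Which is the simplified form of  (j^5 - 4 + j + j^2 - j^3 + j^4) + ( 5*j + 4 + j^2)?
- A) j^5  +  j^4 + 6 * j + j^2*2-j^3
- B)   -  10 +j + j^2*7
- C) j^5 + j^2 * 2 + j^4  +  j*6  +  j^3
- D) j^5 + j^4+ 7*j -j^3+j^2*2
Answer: A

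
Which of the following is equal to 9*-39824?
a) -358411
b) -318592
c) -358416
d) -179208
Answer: c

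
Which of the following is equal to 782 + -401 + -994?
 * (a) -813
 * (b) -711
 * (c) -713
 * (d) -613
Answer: d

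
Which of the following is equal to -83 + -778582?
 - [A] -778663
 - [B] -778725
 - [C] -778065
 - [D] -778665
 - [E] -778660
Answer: D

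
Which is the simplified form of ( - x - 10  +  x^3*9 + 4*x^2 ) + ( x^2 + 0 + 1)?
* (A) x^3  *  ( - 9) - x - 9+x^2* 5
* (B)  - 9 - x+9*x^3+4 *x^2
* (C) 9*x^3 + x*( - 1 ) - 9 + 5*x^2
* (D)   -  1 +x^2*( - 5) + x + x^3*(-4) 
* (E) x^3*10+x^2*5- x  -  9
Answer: C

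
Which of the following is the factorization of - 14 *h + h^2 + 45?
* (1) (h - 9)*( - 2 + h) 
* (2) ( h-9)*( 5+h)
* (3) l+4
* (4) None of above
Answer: 4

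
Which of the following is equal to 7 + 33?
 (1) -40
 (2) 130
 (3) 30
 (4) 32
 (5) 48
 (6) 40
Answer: 6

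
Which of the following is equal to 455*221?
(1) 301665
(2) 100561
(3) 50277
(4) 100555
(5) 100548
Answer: 4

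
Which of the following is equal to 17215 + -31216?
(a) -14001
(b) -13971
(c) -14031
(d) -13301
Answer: a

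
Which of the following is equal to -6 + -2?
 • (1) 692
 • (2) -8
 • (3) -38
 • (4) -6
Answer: 2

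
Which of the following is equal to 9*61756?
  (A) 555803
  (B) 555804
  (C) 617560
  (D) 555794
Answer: B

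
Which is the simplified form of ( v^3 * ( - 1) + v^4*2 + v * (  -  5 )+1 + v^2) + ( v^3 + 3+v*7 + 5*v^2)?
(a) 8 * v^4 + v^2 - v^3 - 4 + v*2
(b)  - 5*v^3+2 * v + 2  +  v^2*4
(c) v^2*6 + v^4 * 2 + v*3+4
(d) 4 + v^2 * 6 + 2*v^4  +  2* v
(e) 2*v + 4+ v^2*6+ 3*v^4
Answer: d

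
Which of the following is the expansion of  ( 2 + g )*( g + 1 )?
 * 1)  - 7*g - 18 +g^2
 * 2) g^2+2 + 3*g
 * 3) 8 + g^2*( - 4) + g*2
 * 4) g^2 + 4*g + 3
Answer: 2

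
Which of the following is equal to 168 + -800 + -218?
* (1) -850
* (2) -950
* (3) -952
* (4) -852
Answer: 1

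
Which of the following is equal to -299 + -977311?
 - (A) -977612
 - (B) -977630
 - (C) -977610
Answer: C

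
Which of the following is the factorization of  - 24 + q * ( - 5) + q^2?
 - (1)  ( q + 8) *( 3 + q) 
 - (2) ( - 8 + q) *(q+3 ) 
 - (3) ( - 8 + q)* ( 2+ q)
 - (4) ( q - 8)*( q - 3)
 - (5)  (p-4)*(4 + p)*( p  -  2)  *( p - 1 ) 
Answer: 2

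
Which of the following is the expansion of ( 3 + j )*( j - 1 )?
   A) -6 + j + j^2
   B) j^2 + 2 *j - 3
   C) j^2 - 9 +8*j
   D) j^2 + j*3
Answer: B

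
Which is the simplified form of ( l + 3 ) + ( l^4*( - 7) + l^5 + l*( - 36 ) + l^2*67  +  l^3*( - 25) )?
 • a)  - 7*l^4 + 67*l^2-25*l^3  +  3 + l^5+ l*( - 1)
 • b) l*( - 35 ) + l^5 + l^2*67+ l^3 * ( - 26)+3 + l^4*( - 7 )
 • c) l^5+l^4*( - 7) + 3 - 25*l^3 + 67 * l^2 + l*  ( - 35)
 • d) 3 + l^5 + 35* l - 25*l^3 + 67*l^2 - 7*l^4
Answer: c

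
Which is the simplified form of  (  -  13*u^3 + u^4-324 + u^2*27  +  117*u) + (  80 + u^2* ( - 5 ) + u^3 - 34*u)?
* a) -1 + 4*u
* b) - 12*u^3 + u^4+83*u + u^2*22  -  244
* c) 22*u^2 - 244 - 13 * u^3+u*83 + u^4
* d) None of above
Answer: b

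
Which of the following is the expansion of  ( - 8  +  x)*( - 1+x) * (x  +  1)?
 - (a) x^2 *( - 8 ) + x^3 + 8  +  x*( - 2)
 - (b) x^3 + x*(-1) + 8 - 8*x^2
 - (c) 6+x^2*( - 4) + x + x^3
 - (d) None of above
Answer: b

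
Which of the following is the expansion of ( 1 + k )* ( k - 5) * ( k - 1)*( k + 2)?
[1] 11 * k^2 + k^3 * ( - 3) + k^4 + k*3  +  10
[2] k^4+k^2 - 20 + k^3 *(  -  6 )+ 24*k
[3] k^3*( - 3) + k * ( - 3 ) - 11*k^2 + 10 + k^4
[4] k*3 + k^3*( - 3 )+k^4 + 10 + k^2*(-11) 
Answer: 4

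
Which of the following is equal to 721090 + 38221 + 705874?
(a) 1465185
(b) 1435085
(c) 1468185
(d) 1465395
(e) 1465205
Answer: a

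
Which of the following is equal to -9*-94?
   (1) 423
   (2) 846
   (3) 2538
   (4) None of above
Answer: 2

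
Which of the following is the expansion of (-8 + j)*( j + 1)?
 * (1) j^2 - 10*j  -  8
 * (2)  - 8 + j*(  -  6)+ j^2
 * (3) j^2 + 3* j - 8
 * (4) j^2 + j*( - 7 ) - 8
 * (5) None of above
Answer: 4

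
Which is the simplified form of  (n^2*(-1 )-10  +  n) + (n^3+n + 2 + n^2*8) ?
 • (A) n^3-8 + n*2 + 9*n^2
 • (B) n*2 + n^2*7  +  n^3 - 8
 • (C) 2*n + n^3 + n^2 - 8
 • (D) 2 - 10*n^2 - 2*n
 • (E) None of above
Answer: B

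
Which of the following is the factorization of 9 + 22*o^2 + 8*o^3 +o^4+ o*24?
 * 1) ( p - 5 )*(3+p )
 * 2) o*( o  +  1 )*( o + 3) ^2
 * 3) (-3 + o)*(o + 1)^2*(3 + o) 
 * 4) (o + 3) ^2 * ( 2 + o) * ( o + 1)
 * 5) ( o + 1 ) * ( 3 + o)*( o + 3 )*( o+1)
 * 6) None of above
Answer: 5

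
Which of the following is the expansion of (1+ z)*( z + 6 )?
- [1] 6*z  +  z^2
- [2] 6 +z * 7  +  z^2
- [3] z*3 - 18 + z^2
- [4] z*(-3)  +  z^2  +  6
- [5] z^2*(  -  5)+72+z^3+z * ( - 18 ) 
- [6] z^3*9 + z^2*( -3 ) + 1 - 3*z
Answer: 2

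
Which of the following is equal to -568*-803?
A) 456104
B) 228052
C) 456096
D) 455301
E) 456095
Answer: A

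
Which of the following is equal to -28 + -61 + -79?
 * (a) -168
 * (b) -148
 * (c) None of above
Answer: a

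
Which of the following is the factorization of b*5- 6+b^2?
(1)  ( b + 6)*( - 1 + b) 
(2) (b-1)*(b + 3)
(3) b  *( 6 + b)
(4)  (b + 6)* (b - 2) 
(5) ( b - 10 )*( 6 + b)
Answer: 1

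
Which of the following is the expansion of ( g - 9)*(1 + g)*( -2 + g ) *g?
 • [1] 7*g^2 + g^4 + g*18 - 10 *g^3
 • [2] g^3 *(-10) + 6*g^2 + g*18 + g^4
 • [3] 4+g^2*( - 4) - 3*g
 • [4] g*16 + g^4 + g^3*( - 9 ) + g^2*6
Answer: 1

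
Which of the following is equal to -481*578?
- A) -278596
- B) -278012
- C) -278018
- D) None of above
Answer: C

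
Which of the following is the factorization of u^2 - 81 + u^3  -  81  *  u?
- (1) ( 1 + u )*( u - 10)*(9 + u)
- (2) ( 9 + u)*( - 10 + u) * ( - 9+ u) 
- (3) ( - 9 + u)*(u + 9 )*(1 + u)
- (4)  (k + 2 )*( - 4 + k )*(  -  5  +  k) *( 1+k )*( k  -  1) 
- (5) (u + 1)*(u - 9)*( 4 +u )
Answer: 3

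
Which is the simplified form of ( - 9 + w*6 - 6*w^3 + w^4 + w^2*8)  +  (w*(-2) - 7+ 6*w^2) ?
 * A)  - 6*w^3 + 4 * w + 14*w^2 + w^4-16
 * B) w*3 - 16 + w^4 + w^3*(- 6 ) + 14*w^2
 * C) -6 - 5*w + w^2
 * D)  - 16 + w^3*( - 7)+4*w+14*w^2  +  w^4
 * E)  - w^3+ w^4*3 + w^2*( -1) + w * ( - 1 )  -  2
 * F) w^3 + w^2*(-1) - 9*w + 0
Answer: A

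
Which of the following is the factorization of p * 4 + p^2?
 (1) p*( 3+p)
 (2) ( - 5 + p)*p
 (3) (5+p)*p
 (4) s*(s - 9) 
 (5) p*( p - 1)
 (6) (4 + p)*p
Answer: 6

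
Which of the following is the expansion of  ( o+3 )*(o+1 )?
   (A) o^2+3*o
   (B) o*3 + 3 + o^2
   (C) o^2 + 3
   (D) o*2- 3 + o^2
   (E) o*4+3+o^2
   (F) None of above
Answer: E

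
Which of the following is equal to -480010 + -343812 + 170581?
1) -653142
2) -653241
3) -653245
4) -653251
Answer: 2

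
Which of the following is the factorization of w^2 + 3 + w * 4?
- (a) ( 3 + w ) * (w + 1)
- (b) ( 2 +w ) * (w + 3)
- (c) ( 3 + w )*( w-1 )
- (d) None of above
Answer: a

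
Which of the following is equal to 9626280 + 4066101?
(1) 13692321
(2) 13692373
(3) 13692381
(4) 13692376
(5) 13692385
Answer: 3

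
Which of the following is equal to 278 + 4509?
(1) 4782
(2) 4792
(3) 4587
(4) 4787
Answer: 4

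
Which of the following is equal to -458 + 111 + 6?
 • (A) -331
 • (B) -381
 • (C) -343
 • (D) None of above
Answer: D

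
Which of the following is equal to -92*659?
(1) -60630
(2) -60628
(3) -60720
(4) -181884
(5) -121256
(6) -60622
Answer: 2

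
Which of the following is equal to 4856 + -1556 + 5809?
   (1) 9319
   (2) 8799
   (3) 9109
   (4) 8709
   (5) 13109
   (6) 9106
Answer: 3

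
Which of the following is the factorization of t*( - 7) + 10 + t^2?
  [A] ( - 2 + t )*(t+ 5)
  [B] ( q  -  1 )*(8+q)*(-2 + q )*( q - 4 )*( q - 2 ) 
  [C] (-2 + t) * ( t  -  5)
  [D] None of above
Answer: C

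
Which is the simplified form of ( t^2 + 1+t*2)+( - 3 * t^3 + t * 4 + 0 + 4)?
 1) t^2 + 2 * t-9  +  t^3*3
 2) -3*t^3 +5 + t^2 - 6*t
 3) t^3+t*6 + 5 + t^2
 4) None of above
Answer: 4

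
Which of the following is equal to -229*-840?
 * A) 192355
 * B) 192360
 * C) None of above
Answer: B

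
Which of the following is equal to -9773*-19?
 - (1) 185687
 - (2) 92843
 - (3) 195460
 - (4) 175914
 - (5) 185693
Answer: 1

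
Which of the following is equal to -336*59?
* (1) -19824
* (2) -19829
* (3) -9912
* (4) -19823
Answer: 1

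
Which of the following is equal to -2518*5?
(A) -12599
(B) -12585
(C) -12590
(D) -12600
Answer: C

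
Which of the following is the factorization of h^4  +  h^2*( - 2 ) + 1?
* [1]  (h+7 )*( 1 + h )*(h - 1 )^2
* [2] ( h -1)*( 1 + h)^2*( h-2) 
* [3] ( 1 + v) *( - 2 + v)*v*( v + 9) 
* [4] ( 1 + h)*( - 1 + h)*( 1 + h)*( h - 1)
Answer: 4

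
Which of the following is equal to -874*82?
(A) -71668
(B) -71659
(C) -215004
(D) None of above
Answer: A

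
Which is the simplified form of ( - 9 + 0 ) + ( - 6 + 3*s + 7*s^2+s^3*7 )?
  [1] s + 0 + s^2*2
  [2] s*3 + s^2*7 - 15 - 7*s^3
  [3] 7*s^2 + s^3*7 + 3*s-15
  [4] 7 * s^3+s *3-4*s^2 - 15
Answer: 3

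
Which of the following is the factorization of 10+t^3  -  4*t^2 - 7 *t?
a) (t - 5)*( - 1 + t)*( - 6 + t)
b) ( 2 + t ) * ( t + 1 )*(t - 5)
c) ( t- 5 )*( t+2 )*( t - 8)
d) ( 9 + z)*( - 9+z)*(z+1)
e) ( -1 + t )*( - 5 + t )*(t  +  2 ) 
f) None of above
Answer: e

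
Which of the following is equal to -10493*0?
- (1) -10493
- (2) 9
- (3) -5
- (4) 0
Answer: 4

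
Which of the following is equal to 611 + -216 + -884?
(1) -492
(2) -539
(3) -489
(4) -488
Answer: 3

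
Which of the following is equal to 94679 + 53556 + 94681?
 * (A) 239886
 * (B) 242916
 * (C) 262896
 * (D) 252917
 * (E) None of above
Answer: B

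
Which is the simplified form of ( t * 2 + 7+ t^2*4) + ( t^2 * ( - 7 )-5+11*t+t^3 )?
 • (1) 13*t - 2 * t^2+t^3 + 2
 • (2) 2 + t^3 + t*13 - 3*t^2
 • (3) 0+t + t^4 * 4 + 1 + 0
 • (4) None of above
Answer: 2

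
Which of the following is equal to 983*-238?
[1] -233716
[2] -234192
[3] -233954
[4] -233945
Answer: 3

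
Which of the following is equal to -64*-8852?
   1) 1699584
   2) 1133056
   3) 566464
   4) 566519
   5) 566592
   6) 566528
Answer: 6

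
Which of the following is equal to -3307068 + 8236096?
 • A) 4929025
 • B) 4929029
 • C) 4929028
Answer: C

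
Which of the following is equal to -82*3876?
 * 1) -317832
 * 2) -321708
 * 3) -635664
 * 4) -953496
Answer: 1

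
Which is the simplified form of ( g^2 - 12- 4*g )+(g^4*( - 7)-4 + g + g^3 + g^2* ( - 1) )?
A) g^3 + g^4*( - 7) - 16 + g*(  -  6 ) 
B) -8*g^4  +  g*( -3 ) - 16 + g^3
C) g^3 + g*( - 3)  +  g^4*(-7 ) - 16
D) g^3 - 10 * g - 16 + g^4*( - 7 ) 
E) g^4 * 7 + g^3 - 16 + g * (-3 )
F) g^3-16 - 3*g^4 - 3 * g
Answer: C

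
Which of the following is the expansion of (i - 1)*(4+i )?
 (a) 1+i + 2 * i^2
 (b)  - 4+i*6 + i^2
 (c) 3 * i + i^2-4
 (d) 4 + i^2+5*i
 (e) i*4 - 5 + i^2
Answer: c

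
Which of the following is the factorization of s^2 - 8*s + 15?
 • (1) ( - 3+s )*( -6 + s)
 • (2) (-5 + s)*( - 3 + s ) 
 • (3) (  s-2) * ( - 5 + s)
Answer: 2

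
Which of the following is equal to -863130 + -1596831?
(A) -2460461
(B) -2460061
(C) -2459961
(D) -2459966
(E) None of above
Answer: C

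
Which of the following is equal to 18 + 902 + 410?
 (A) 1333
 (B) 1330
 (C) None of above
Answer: B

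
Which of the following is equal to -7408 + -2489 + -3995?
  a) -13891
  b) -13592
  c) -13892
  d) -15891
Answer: c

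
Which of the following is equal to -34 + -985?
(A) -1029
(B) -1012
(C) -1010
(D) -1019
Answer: D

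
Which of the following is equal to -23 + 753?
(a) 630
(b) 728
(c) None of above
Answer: c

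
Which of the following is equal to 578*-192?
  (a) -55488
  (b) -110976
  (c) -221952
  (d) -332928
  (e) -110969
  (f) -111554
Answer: b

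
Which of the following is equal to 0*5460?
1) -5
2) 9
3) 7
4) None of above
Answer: 4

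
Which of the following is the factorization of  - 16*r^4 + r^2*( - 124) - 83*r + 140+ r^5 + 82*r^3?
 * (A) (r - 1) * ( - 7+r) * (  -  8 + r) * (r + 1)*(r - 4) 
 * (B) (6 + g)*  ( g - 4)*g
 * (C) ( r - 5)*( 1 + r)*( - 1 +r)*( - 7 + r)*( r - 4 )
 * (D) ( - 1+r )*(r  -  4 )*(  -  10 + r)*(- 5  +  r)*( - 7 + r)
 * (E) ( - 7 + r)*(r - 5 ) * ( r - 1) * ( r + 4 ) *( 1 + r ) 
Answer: C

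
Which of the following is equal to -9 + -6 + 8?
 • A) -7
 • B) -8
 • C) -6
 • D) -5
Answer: A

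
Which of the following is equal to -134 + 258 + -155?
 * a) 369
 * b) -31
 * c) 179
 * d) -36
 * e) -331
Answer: b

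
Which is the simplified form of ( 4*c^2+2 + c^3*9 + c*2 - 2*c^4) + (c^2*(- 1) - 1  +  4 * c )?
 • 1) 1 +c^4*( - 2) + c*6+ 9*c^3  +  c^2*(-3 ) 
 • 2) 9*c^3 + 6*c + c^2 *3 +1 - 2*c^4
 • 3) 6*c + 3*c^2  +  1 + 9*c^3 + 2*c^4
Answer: 2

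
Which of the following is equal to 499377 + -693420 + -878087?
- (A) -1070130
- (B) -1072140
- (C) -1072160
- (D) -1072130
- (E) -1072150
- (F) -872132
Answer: D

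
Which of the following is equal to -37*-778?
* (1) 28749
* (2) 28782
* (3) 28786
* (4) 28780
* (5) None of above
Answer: 3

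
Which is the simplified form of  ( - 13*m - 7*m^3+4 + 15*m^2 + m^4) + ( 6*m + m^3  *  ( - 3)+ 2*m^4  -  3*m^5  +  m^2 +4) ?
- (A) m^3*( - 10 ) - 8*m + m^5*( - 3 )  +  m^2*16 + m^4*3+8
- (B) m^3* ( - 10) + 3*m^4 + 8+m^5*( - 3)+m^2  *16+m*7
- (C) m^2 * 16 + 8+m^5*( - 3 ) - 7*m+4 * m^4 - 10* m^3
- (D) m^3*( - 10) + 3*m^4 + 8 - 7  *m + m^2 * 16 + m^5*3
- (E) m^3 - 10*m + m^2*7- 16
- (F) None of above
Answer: F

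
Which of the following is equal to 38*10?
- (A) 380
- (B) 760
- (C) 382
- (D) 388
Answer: A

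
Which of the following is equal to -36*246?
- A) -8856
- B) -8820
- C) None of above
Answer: A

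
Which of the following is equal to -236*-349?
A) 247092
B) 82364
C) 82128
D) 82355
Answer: B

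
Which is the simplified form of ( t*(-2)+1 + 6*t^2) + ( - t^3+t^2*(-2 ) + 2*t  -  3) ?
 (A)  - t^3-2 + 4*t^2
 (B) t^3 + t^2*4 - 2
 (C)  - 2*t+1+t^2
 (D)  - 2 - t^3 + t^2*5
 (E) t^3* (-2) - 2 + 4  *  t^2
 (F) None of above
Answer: A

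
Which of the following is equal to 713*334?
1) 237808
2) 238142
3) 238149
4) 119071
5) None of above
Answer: 2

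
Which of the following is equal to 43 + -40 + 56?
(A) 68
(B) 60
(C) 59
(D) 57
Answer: C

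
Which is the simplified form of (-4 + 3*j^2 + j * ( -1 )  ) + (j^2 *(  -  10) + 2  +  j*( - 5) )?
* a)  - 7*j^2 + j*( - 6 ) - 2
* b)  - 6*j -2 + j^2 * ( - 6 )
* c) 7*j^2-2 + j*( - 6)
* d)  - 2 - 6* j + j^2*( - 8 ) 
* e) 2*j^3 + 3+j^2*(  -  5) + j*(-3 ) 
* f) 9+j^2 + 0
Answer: a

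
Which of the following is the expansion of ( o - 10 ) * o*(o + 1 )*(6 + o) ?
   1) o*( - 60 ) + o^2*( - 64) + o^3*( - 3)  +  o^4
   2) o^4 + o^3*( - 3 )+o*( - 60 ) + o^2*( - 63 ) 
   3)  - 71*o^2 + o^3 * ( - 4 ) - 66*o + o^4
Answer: 1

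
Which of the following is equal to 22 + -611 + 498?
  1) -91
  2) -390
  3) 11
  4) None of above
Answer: 1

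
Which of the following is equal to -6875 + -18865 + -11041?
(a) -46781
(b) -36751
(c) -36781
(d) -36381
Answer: c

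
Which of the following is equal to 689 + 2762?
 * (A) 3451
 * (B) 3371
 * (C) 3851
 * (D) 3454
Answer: A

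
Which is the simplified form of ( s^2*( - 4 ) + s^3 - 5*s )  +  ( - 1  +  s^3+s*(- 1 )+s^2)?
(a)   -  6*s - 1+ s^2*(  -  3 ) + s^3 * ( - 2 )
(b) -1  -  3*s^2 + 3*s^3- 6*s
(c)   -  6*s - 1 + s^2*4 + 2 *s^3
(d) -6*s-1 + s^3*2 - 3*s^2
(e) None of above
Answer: d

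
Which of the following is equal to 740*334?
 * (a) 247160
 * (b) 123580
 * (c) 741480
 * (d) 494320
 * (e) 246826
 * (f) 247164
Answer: a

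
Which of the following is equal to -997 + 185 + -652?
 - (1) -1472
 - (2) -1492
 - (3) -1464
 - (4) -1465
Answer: 3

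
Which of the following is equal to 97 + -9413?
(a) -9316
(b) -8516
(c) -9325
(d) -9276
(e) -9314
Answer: a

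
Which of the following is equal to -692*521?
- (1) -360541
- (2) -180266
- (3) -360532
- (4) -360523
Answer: 3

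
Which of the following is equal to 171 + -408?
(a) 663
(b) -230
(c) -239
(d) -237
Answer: d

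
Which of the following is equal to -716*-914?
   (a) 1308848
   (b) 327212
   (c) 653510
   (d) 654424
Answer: d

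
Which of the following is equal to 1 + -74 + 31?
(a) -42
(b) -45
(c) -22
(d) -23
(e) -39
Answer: a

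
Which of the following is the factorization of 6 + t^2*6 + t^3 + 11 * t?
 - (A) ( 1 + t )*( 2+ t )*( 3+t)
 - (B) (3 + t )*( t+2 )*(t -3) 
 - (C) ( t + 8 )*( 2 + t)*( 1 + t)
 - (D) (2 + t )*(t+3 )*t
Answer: A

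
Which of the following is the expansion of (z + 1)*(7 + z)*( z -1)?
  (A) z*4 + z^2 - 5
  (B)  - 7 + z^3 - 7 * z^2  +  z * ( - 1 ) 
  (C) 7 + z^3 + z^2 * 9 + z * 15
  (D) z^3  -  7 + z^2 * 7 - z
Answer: D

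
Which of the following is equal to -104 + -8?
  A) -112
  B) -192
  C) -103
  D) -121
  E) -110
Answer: A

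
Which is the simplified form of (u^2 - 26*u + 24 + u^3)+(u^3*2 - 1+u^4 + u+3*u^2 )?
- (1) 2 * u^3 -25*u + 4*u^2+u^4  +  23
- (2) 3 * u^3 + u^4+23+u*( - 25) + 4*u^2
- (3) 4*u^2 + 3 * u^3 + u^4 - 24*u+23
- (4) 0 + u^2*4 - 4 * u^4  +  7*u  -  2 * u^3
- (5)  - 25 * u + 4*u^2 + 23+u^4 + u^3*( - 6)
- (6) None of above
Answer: 2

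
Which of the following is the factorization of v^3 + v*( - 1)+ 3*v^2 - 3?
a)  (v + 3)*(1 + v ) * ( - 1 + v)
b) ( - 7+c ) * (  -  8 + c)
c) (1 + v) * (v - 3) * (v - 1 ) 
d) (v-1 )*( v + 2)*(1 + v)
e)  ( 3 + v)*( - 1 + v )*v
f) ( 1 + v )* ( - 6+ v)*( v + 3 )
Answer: a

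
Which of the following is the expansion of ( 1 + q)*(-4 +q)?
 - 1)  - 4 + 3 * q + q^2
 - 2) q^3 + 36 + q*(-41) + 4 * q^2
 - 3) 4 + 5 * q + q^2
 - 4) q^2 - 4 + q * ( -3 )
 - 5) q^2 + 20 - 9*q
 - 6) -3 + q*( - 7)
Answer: 4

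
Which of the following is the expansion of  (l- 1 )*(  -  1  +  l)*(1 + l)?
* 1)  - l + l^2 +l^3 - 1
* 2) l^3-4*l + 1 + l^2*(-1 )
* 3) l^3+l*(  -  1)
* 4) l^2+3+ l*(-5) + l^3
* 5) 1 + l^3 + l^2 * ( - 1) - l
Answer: 5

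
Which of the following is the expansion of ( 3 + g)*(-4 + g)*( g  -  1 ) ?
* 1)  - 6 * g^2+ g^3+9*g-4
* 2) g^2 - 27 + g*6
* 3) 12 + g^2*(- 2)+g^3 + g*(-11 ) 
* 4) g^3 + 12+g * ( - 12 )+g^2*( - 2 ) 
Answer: 3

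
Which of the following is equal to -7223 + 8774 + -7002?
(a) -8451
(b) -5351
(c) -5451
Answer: c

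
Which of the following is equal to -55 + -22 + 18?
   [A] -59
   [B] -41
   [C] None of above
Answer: A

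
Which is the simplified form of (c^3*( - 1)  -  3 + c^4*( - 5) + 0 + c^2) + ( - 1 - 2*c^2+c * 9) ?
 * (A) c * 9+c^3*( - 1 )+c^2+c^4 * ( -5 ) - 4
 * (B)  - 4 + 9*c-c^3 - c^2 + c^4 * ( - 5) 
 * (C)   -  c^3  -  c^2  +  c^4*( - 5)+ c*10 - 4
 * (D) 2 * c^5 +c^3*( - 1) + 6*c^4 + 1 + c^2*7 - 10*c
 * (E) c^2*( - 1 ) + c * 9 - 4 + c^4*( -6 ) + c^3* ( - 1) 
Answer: B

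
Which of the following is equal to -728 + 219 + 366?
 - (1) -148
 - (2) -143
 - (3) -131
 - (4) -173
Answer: 2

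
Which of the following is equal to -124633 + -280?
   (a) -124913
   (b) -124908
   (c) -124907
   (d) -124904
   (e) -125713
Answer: a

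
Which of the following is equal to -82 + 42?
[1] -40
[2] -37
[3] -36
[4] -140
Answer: 1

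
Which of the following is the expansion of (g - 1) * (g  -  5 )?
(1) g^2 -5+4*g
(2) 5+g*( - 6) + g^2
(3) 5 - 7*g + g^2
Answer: 2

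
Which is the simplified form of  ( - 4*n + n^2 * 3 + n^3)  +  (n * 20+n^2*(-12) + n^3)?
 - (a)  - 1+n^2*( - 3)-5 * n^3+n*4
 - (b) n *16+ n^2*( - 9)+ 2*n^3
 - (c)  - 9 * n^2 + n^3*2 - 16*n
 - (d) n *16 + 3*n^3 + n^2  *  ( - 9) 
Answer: b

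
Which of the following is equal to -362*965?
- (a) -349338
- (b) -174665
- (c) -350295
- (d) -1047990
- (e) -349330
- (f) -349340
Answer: e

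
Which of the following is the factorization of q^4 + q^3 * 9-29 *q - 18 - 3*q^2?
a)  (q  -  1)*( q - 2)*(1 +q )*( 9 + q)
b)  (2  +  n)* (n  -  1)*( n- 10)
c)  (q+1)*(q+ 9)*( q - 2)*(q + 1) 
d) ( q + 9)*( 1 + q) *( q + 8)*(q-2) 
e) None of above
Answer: c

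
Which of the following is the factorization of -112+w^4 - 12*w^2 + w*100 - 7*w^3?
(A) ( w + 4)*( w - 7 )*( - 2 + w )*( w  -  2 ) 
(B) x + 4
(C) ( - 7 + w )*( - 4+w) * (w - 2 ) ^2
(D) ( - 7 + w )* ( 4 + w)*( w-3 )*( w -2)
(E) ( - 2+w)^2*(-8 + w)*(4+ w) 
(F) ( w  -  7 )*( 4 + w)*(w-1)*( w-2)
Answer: A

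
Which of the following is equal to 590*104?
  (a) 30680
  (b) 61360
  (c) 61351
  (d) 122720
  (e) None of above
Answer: b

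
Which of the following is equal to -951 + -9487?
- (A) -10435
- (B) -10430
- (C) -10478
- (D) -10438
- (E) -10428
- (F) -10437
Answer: D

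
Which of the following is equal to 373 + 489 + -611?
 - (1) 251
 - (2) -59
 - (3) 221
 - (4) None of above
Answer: 1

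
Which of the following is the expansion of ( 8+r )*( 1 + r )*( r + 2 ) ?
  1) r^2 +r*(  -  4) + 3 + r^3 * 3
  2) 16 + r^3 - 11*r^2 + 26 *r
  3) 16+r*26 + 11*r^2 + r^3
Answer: 3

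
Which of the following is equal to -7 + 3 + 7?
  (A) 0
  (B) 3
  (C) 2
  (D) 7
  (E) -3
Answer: B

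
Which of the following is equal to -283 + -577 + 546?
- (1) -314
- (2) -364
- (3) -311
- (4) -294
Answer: 1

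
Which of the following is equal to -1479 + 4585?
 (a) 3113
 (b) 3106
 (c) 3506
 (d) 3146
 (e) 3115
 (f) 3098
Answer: b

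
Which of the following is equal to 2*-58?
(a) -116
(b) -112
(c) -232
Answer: a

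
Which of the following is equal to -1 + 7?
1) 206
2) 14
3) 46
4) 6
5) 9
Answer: 4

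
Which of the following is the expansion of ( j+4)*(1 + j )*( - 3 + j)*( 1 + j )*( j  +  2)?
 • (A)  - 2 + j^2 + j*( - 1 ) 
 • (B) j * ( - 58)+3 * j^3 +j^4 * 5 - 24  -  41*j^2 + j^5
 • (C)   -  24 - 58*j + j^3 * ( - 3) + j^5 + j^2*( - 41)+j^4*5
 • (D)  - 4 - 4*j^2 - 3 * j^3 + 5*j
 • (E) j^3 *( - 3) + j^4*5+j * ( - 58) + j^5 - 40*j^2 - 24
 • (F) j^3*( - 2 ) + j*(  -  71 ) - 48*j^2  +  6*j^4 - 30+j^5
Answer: C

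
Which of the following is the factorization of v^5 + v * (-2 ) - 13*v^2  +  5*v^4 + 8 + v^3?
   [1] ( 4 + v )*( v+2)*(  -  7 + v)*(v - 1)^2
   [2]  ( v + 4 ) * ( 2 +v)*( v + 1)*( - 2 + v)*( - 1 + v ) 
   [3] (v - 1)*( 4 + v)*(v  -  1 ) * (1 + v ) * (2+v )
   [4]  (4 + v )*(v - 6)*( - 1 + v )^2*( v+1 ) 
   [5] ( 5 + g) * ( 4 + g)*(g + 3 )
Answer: 3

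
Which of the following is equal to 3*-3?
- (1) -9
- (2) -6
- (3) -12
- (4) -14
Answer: 1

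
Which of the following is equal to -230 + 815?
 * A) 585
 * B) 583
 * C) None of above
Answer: A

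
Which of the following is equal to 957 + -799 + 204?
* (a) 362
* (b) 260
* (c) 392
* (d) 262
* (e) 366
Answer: a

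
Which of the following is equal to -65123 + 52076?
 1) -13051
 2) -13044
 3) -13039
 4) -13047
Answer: 4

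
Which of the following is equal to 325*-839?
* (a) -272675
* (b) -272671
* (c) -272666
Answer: a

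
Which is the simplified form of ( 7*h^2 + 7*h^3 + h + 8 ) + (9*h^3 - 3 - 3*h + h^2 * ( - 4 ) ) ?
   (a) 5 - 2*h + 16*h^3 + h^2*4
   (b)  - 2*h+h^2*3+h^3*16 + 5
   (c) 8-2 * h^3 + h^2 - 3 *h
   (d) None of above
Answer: b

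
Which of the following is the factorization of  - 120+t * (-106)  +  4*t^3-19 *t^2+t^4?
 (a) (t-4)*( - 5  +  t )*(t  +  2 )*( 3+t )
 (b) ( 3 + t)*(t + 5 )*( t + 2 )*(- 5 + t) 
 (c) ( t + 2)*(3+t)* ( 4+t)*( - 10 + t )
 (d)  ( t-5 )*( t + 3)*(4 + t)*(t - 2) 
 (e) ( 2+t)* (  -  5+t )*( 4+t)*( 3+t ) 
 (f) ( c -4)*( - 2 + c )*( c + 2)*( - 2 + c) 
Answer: e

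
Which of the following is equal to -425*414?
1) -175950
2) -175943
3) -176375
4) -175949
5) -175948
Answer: 1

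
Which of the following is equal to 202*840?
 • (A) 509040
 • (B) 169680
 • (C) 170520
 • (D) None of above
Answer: B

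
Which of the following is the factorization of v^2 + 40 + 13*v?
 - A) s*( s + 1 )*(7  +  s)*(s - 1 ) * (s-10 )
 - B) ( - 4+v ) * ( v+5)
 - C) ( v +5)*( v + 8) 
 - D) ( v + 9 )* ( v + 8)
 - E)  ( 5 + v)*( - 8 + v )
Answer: C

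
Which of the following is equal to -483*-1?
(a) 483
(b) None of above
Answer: a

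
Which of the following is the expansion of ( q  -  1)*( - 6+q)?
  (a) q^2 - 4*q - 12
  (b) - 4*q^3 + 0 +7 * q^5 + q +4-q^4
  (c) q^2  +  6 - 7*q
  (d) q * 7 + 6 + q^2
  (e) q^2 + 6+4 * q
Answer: c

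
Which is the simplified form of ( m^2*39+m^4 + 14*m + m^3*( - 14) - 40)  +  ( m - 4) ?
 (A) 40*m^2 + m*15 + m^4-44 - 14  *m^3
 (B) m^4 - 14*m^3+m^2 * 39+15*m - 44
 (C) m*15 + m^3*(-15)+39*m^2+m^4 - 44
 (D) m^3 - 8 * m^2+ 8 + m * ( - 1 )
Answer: B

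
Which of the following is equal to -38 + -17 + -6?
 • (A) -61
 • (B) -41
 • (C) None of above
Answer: A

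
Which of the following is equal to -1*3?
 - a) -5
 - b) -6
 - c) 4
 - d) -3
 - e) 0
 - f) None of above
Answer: d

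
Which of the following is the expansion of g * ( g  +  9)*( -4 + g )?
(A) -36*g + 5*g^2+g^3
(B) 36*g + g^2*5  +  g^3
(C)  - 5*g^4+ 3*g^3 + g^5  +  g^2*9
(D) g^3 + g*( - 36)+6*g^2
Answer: A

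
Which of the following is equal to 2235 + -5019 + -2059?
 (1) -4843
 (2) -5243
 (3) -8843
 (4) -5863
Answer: 1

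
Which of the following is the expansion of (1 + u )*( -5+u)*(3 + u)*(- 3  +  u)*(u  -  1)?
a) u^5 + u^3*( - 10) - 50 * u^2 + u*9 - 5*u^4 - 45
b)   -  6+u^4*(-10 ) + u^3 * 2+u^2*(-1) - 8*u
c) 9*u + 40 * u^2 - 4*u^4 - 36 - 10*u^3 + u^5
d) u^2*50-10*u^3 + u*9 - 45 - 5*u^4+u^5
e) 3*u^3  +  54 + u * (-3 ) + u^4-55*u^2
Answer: d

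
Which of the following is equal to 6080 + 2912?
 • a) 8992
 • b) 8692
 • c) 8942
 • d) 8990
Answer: a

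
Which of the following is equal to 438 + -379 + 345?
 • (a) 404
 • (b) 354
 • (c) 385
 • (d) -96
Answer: a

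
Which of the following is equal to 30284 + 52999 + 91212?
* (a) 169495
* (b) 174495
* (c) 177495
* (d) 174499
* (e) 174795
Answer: b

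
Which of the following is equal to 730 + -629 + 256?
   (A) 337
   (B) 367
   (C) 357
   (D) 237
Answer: C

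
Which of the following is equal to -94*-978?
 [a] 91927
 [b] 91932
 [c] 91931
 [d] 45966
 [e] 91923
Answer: b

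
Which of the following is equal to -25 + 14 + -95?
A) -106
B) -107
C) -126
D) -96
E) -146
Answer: A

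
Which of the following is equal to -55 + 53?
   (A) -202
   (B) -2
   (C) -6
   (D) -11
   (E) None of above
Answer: B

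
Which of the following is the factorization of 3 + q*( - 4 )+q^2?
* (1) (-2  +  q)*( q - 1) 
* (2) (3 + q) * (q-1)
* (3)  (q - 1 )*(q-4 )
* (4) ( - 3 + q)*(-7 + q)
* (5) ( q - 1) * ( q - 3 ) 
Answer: 5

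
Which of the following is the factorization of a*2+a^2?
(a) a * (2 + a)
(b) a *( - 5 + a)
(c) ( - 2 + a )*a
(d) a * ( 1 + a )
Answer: a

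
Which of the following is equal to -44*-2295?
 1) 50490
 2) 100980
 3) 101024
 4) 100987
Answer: 2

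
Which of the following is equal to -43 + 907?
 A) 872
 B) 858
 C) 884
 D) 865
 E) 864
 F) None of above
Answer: E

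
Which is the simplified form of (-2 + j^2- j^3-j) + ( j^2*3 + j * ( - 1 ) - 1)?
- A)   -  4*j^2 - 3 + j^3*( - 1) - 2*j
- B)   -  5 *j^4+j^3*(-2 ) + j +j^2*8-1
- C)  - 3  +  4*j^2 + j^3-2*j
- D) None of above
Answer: D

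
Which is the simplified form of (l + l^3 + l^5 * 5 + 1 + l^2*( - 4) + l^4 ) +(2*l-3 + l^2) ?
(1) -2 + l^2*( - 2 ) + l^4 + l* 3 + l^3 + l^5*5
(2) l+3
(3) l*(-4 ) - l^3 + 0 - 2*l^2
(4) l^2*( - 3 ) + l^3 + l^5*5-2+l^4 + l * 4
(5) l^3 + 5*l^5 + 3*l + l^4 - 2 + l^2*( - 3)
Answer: 5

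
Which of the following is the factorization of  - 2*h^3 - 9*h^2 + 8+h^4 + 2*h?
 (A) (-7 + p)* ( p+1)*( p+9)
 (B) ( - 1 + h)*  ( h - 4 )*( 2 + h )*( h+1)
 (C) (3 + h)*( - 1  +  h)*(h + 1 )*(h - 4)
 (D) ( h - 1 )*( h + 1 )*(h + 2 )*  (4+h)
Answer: B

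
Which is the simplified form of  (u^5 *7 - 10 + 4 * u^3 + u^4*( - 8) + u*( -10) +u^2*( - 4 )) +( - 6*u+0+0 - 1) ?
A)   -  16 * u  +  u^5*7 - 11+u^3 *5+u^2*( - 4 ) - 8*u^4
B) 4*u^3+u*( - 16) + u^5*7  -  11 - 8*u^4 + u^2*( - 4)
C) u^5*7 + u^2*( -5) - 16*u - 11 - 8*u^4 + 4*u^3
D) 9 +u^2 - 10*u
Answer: B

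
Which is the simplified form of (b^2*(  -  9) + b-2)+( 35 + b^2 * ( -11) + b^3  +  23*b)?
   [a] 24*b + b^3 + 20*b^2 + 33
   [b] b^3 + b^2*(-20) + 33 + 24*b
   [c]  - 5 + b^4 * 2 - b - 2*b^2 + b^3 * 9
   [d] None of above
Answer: b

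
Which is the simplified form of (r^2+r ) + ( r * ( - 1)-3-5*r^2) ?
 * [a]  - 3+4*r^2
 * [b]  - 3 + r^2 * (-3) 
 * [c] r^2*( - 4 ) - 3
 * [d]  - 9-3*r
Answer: c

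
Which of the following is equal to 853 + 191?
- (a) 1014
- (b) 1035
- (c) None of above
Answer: c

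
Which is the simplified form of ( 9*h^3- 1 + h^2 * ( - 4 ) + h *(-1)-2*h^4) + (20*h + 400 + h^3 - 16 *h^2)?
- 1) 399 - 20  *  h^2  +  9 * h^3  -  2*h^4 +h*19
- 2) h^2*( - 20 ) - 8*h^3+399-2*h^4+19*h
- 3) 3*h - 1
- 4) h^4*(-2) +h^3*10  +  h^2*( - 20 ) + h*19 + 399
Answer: 4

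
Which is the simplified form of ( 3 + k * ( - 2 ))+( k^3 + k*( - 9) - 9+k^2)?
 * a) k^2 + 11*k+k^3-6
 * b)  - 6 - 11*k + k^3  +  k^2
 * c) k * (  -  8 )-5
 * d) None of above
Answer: b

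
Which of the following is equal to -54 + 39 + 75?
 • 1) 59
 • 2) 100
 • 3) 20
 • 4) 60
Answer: 4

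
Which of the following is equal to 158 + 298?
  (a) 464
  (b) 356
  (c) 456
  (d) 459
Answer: c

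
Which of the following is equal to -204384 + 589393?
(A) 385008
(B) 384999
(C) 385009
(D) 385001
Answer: C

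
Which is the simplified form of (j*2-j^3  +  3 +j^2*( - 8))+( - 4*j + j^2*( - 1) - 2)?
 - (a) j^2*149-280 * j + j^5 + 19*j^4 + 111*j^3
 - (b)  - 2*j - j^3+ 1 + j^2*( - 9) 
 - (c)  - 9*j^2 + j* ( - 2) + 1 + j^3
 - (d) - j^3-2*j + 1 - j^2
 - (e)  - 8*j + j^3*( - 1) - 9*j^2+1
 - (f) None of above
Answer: b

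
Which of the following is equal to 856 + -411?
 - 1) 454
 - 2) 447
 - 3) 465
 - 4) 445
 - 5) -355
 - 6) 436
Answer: 4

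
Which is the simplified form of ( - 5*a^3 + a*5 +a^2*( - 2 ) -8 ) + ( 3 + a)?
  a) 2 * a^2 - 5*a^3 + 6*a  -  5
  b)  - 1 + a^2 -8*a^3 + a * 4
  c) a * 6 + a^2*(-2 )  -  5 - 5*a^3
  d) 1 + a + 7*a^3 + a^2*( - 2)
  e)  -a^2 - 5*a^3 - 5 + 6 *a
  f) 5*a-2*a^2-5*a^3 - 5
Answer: c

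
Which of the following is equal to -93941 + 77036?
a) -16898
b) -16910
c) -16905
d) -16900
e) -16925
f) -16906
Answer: c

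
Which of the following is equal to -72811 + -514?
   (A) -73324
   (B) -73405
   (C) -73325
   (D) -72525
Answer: C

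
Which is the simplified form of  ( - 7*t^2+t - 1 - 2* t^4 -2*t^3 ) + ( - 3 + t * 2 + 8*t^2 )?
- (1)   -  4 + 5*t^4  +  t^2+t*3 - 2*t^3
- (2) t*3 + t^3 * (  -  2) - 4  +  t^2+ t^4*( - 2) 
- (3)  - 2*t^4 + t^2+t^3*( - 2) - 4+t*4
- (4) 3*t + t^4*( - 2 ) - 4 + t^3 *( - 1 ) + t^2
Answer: 2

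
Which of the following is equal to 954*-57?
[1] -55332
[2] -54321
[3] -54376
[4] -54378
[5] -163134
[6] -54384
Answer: 4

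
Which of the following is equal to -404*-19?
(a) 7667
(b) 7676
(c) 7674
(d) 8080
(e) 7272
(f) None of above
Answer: b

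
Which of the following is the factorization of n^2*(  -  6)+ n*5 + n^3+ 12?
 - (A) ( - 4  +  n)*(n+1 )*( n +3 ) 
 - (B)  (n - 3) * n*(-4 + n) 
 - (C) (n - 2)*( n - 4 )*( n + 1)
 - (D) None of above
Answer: D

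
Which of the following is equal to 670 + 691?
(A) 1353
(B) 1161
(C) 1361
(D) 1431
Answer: C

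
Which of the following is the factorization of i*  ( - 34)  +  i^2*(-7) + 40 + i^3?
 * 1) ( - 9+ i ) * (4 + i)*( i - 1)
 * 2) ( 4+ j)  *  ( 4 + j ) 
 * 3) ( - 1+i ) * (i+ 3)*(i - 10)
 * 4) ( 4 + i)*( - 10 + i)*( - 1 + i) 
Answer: 4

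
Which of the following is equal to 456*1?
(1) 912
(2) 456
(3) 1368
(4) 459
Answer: 2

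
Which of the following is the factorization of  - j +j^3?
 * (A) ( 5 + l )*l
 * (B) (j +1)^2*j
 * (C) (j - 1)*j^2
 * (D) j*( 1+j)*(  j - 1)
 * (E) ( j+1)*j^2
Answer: D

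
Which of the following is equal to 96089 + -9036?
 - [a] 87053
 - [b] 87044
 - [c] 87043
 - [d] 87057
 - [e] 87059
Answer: a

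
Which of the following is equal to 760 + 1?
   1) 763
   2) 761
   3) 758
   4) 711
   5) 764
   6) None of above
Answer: 2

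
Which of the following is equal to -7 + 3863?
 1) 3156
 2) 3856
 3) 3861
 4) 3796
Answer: 2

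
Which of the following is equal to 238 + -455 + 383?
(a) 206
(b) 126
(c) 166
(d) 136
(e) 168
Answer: c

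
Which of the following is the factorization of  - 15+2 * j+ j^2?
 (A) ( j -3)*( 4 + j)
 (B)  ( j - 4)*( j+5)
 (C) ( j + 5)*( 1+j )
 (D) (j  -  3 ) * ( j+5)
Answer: D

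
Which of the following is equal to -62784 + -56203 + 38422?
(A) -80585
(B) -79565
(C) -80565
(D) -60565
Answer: C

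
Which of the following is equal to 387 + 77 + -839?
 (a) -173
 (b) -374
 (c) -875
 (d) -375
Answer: d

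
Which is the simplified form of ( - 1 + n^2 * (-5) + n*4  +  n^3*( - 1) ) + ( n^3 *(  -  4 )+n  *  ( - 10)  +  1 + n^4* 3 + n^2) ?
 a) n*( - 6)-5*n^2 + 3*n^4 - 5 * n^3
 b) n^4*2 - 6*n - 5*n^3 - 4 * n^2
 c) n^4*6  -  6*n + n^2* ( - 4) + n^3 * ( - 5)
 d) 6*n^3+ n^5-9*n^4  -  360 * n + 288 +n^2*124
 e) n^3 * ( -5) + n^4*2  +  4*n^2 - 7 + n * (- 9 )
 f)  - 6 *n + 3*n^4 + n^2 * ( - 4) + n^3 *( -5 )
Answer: f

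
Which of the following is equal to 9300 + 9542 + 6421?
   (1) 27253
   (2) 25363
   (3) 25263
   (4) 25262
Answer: 3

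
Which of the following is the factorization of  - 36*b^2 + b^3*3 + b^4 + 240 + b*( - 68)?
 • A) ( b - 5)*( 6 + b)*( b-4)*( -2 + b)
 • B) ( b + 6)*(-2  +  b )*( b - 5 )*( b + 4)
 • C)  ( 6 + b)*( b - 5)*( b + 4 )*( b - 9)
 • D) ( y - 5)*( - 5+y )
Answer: B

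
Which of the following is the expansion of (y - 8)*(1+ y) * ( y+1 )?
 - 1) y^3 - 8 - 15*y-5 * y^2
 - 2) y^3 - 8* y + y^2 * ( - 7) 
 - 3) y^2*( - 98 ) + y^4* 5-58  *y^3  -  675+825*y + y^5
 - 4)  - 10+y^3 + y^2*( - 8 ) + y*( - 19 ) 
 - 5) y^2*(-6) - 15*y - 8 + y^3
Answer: 5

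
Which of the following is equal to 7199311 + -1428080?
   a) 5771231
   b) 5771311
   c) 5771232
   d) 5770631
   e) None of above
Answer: a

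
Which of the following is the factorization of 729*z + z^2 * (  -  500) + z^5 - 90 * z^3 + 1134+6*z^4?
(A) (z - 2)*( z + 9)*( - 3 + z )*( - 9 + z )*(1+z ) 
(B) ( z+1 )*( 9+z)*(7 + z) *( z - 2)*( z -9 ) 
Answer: B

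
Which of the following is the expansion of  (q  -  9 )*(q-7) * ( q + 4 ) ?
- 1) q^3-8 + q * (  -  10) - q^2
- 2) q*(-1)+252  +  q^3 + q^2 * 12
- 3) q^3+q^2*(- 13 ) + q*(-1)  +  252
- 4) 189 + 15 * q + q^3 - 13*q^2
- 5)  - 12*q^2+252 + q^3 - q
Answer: 5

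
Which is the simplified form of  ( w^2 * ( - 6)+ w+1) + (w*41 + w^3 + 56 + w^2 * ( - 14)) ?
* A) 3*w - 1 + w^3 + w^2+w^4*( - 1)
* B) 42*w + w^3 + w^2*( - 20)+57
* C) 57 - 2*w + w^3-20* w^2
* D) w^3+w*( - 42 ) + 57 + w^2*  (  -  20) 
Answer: B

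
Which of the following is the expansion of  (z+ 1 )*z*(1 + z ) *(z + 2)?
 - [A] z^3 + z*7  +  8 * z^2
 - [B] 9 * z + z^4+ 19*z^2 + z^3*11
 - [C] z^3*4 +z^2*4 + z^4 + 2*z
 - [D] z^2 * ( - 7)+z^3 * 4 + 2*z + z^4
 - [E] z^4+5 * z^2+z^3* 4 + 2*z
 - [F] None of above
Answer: E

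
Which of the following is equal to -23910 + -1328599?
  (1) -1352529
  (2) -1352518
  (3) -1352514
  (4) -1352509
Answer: 4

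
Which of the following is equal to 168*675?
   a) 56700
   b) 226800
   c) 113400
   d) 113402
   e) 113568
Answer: c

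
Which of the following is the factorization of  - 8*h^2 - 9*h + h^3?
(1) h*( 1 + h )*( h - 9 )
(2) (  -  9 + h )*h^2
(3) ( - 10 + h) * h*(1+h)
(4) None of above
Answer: 1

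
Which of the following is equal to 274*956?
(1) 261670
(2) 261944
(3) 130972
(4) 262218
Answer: 2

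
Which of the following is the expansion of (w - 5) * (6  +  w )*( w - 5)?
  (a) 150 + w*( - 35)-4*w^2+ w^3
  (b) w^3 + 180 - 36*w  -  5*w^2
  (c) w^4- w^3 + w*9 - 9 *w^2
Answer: a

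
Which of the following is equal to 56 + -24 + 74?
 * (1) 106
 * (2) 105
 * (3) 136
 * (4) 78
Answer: 1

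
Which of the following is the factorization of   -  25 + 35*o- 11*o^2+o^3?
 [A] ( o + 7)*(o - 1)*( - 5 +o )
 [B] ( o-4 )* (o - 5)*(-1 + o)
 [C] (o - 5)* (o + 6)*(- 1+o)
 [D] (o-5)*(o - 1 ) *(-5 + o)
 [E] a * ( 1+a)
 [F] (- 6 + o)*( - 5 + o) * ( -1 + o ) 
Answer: D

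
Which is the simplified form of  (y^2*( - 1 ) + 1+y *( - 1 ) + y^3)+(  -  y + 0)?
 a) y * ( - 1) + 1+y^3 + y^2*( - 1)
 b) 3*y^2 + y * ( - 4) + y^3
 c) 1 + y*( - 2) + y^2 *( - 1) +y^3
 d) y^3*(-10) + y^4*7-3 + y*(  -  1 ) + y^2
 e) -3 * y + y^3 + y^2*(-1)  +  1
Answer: c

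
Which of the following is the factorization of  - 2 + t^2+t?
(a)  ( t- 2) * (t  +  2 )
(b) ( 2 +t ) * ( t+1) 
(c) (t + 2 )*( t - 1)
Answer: c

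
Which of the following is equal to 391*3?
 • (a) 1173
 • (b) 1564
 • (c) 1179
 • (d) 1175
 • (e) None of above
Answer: a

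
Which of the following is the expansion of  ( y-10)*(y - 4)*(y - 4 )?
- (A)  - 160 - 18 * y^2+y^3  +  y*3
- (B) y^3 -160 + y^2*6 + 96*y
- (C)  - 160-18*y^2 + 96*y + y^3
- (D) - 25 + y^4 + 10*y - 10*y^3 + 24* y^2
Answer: C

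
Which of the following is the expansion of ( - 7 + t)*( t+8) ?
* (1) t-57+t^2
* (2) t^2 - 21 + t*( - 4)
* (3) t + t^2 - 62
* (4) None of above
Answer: 4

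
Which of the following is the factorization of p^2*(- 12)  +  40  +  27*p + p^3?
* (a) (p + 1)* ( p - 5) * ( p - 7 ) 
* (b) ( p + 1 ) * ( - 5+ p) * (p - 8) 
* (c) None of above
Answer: b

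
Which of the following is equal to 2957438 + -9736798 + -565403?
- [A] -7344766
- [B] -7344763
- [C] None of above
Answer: B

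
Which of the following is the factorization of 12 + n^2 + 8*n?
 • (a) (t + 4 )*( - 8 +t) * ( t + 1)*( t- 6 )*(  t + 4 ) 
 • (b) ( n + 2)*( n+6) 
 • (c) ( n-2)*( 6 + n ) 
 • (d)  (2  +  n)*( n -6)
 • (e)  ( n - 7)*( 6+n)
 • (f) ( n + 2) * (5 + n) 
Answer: b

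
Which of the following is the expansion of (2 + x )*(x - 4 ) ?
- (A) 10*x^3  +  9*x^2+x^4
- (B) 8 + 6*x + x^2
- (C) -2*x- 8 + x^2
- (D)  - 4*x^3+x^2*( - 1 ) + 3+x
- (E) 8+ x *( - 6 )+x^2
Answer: C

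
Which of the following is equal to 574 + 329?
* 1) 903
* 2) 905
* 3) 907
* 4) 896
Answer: 1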